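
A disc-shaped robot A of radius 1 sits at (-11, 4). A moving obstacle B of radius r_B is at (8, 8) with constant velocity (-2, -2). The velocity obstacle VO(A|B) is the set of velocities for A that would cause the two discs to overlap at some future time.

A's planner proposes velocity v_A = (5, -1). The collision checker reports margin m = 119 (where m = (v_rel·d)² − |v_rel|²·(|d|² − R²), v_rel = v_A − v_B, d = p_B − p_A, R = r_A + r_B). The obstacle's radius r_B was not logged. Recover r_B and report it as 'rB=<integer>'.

m = 119
d = (19, 4);  v_rel = (7, 1),  |v_rel|² = 50
v_rel×d = (7)·(4) − (1)·(19) = 9
since m = R²·50 − 9²:  R² = (81 + 119) / 50 = 4
R = √4 = 2  ⇒  r_B = 2 − 1 = 1

rB=1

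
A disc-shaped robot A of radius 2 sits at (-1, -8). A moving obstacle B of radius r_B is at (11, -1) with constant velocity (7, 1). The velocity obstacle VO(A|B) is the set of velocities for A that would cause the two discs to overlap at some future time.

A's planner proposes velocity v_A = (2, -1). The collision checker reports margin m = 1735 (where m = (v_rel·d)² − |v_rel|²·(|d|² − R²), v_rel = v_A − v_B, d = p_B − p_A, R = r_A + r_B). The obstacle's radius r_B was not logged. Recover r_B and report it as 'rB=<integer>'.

m = 1735
d = (12, 7);  v_rel = (-5, -2),  |v_rel|² = 29
v_rel×d = (-5)·(7) − (-2)·(12) = -11
since m = R²·29 − (-11)²:  R² = (121 + 1735) / 29 = 64
R = √64 = 8  ⇒  r_B = 8 − 2 = 6

rB=6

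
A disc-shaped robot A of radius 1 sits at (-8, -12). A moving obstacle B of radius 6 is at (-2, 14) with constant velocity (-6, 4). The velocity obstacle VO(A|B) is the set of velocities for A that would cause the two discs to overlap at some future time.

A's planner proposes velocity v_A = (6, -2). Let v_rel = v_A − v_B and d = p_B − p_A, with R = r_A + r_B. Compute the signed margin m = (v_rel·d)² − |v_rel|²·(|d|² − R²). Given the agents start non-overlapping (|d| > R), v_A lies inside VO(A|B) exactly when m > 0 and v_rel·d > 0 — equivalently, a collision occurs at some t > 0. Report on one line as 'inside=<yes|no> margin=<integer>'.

d = (6, 26),  |d|² = 712;  R = 1+6 = 7,  c = 712−7² = 663
v_rel = (12, -6),  |v_rel|² = 180;  v_rel·d = (12)·(6) + (-6)·(26) = -84
180·t² + 168·t + 663 = 0  ⇒  m = (-84)² − 180·663 = -112284
m = -112284 < 0,  v_rel·d = -84 < 0  ⇒  outside

inside=no margin=-112284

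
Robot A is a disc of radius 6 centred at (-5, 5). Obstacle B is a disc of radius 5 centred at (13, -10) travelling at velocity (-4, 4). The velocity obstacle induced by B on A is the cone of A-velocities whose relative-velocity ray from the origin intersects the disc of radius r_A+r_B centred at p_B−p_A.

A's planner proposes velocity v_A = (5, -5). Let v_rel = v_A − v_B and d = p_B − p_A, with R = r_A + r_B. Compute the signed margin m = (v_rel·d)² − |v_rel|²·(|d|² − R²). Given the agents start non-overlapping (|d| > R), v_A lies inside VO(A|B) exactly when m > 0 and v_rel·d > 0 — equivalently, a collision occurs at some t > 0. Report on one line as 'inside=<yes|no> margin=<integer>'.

d = (18, -15),  |d|² = 549;  R = 6+5 = 11,  c = 549−11² = 428
v_rel = (9, -9),  |v_rel|² = 162;  v_rel·d = (9)·(18) + (-9)·(-15) = 297
162·t² − 594·t + 428 = 0  ⇒  m = 297² − 162·428 = 18873
m = 18873 > 0,  v_rel·d = 297 > 0  ⇒  inside

inside=yes margin=18873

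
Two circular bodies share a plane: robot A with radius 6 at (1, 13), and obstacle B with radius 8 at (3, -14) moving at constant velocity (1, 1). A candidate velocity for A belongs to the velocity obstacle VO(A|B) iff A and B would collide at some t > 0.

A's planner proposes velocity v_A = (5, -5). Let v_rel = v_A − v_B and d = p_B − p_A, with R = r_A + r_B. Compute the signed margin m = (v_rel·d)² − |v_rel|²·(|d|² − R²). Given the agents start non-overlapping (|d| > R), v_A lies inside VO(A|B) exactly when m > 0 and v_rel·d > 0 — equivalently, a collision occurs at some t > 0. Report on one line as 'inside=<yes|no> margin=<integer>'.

d = (2, -27),  |d|² = 733;  R = 6+8 = 14,  c = 733−14² = 537
v_rel = (4, -6),  |v_rel|² = 52;  v_rel·d = (4)·(2) + (-6)·(-27) = 170
52·t² − 340·t + 537 = 0  ⇒  m = 170² − 52·537 = 976
m = 976 > 0,  v_rel·d = 170 > 0  ⇒  inside

inside=yes margin=976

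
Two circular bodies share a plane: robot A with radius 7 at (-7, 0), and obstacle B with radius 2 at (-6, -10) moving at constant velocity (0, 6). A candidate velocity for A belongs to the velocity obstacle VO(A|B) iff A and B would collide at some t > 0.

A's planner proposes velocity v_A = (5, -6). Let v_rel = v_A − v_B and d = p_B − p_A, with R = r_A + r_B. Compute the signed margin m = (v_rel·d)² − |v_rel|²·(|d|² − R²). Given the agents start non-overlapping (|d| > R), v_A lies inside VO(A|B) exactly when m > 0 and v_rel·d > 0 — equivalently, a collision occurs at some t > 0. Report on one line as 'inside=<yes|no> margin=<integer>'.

d = (1, -10),  |d|² = 101;  R = 7+2 = 9,  c = 101−9² = 20
v_rel = (5, -12),  |v_rel|² = 169;  v_rel·d = (5)·(1) + (-12)·(-10) = 125
169·t² − 250·t + 20 = 0  ⇒  m = 125² − 169·20 = 12245
m = 12245 > 0,  v_rel·d = 125 > 0  ⇒  inside

inside=yes margin=12245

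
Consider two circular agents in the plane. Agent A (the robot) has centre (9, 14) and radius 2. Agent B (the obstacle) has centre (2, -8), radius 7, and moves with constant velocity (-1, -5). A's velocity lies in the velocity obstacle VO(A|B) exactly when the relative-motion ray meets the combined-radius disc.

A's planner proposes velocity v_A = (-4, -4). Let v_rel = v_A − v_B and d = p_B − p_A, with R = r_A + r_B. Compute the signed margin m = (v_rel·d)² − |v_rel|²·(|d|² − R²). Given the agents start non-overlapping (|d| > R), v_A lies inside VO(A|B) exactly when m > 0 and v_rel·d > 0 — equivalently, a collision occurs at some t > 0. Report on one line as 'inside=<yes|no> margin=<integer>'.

d = (-7, -22),  |d|² = 533;  R = 2+7 = 9,  c = 533−9² = 452
v_rel = (-3, 1),  |v_rel|² = 10;  v_rel·d = (-3)·(-7) + (1)·(-22) = -1
10·t² + 2·t + 452 = 0  ⇒  m = (-1)² − 10·452 = -4519
m = -4519 < 0,  v_rel·d = -1 < 0  ⇒  outside

inside=no margin=-4519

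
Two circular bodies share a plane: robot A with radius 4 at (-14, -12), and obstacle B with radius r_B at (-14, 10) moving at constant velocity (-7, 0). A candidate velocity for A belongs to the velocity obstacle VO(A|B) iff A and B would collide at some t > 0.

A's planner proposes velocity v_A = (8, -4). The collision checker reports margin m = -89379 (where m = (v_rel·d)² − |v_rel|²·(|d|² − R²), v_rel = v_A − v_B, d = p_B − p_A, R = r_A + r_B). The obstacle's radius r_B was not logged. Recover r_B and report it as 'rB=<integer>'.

m = -89379
d = (0, 22);  v_rel = (15, -4),  |v_rel|² = 241
v_rel×d = (15)·(22) − (-4)·(0) = 330
since m = R²·241 − 330²:  R² = (108900 + -89379) / 241 = 81
R = √81 = 9  ⇒  r_B = 9 − 4 = 5

rB=5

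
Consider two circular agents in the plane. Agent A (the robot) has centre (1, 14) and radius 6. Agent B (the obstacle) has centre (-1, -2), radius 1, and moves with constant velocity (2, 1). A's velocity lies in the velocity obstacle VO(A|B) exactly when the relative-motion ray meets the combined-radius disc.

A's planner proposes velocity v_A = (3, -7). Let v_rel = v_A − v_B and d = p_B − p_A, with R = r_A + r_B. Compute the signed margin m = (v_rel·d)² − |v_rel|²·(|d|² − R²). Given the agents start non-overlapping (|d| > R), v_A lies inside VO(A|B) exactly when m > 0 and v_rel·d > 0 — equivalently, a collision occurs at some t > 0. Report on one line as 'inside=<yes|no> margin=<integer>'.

d = (-2, -16),  |d|² = 260;  R = 6+1 = 7,  c = 260−7² = 211
v_rel = (1, -8),  |v_rel|² = 65;  v_rel·d = (1)·(-2) + (-8)·(-16) = 126
65·t² − 252·t + 211 = 0  ⇒  m = 126² − 65·211 = 2161
m = 2161 > 0,  v_rel·d = 126 > 0  ⇒  inside

inside=yes margin=2161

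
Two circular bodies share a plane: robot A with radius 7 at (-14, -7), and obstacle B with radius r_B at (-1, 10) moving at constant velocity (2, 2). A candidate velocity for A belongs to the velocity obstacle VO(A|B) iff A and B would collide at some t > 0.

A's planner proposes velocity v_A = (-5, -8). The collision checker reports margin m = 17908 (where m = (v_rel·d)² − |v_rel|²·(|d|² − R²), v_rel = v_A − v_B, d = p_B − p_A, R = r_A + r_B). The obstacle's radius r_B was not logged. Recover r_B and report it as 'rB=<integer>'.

m = 17908
d = (13, 17);  v_rel = (-7, -10),  |v_rel|² = 149
v_rel×d = (-7)·(17) − (-10)·(13) = 11
since m = R²·149 − 11²:  R² = (121 + 17908) / 149 = 121
R = √121 = 11  ⇒  r_B = 11 − 7 = 4

rB=4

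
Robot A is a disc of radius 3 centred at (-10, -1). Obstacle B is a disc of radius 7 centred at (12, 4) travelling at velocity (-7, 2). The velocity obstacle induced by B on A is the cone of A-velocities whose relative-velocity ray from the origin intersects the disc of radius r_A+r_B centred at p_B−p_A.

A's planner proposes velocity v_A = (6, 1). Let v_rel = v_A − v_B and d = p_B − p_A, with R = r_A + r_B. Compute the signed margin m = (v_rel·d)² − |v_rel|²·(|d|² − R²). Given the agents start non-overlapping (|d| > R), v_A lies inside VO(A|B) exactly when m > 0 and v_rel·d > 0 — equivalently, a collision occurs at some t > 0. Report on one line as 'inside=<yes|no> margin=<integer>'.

d = (22, 5),  |d|² = 509;  R = 3+7 = 10,  c = 509−10² = 409
v_rel = (13, -1),  |v_rel|² = 170;  v_rel·d = (13)·(22) + (-1)·(5) = 281
170·t² − 562·t + 409 = 0  ⇒  m = 281² − 170·409 = 9431
m = 9431 > 0,  v_rel·d = 281 > 0  ⇒  inside

inside=yes margin=9431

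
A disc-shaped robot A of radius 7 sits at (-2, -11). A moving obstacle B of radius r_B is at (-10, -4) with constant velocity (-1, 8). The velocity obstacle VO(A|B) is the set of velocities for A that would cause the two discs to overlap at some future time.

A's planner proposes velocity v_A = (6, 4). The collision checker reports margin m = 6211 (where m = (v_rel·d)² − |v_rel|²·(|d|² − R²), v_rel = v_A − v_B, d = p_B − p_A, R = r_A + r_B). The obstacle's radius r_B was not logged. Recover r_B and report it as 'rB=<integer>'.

m = 6211
d = (-8, 7);  v_rel = (7, -4),  |v_rel|² = 65
v_rel×d = (7)·(7) − (-4)·(-8) = 17
since m = R²·65 − 17²:  R² = (289 + 6211) / 65 = 100
R = √100 = 10  ⇒  r_B = 10 − 7 = 3

rB=3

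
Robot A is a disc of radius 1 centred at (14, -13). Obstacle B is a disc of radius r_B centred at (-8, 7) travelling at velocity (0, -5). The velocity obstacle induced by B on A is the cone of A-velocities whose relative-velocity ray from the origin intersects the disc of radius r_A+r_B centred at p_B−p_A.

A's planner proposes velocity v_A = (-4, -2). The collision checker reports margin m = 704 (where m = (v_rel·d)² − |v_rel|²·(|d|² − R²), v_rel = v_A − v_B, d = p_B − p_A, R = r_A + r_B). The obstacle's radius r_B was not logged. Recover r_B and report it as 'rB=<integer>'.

m = 704
d = (-22, 20);  v_rel = (-4, 3),  |v_rel|² = 25
v_rel×d = (-4)·(20) − (3)·(-22) = -14
since m = R²·25 − (-14)²:  R² = (196 + 704) / 25 = 36
R = √36 = 6  ⇒  r_B = 6 − 1 = 5

rB=5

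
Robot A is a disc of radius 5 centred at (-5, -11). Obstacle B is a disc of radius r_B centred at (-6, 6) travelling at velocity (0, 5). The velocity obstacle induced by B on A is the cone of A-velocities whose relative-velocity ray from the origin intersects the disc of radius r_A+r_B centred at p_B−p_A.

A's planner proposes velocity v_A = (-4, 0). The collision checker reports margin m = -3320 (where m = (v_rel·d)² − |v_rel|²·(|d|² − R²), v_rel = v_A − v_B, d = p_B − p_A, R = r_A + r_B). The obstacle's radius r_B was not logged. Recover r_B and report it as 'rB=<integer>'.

m = -3320
d = (-1, 17);  v_rel = (-4, -5),  |v_rel|² = 41
v_rel×d = (-4)·(17) − (-5)·(-1) = -73
since m = R²·41 − (-73)²:  R² = (5329 + -3320) / 41 = 49
R = √49 = 7  ⇒  r_B = 7 − 5 = 2

rB=2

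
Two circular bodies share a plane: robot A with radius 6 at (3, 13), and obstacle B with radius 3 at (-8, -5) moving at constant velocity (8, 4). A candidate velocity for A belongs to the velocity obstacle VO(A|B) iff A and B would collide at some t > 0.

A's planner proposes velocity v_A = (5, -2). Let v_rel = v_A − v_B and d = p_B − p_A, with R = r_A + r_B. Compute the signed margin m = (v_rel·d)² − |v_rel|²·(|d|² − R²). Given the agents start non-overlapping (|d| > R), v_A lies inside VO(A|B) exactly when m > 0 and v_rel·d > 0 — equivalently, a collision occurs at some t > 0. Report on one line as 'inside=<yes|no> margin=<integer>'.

d = (-11, -18),  |d|² = 445;  R = 6+3 = 9,  c = 445−9² = 364
v_rel = (-3, -6),  |v_rel|² = 45;  v_rel·d = (-3)·(-11) + (-6)·(-18) = 141
45·t² − 282·t + 364 = 0  ⇒  m = 141² − 45·364 = 3501
m = 3501 > 0,  v_rel·d = 141 > 0  ⇒  inside

inside=yes margin=3501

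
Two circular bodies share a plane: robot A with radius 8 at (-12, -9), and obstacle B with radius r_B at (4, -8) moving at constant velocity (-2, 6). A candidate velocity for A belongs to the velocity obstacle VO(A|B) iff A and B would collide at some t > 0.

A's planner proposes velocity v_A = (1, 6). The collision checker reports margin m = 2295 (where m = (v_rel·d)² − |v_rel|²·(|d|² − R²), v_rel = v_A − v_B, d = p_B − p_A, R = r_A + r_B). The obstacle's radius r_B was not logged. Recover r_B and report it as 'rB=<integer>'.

m = 2295
d = (16, 1);  v_rel = (3, 0),  |v_rel|² = 9
v_rel×d = (3)·(1) − (0)·(16) = 3
since m = R²·9 − 3²:  R² = (9 + 2295) / 9 = 256
R = √256 = 16  ⇒  r_B = 16 − 8 = 8

rB=8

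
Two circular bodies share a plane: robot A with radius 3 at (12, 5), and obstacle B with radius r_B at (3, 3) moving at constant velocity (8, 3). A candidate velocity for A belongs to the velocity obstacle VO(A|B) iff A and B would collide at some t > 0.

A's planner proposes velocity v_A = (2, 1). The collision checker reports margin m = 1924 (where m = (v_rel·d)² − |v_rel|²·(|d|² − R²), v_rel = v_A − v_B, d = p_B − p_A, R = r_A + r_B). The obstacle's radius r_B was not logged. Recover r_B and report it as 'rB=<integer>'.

m = 1924
d = (-9, -2);  v_rel = (-6, -2),  |v_rel|² = 40
v_rel×d = (-6)·(-2) − (-2)·(-9) = -6
since m = R²·40 − (-6)²:  R² = (36 + 1924) / 40 = 49
R = √49 = 7  ⇒  r_B = 7 − 3 = 4

rB=4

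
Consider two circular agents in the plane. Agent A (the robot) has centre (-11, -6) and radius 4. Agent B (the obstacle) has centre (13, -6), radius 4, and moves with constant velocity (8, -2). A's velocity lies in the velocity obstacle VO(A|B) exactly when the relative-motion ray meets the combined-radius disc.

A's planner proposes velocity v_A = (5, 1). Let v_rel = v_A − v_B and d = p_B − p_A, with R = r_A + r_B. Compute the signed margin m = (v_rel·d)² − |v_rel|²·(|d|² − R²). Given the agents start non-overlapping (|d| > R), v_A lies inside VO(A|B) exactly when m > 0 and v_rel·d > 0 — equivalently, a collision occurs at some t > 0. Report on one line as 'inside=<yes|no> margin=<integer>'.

d = (24, 0),  |d|² = 576;  R = 4+4 = 8,  c = 576−8² = 512
v_rel = (-3, 3),  |v_rel|² = 18;  v_rel·d = (-3)·(24) + (3)·(0) = -72
18·t² + 144·t + 512 = 0  ⇒  m = (-72)² − 18·512 = -4032
m = -4032 < 0,  v_rel·d = -72 < 0  ⇒  outside

inside=no margin=-4032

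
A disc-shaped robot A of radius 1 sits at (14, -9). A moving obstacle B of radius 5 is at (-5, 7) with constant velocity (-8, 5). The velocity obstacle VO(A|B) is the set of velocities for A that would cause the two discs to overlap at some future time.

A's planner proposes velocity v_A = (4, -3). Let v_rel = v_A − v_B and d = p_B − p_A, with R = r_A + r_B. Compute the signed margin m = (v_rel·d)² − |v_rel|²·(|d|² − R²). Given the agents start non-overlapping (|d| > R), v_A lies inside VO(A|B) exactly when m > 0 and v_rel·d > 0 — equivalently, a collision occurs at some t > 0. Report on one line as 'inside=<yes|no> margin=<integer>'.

d = (-19, 16),  |d|² = 617;  R = 1+5 = 6,  c = 617−6² = 581
v_rel = (12, -8),  |v_rel|² = 208;  v_rel·d = (12)·(-19) + (-8)·(16) = -356
208·t² + 712·t + 581 = 0  ⇒  m = (-356)² − 208·581 = 5888
m = 5888 > 0,  v_rel·d = -356 < 0  ⇒  outside

inside=no margin=5888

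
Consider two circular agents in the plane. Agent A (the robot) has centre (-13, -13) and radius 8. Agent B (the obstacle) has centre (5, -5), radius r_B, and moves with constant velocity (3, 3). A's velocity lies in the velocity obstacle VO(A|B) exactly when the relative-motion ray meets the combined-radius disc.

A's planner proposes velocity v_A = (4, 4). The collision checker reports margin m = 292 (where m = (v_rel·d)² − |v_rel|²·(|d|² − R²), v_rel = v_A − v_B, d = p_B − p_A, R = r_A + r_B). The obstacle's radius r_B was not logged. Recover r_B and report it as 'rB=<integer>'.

m = 292
d = (18, 8);  v_rel = (1, 1),  |v_rel|² = 2
v_rel×d = (1)·(8) − (1)·(18) = -10
since m = R²·2 − (-10)²:  R² = (100 + 292) / 2 = 196
R = √196 = 14  ⇒  r_B = 14 − 8 = 6

rB=6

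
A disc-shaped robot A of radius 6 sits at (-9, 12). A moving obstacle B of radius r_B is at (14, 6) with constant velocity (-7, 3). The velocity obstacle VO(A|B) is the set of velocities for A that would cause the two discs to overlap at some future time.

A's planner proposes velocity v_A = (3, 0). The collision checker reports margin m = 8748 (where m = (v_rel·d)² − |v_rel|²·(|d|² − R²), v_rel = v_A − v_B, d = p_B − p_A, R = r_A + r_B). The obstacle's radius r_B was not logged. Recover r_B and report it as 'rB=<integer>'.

m = 8748
d = (23, -6);  v_rel = (10, -3),  |v_rel|² = 109
v_rel×d = (10)·(-6) − (-3)·(23) = 9
since m = R²·109 − 9²:  R² = (81 + 8748) / 109 = 81
R = √81 = 9  ⇒  r_B = 9 − 6 = 3

rB=3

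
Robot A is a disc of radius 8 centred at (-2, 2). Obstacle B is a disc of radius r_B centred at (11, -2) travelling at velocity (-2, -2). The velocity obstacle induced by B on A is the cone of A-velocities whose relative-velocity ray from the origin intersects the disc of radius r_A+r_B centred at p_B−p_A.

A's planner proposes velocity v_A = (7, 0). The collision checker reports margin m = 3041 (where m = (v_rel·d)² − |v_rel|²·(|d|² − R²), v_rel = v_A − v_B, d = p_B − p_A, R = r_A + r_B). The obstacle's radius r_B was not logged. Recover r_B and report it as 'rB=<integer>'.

m = 3041
d = (13, -4);  v_rel = (9, 2),  |v_rel|² = 85
v_rel×d = (9)·(-4) − (2)·(13) = -62
since m = R²·85 − (-62)²:  R² = (3844 + 3041) / 85 = 81
R = √81 = 9  ⇒  r_B = 9 − 8 = 1

rB=1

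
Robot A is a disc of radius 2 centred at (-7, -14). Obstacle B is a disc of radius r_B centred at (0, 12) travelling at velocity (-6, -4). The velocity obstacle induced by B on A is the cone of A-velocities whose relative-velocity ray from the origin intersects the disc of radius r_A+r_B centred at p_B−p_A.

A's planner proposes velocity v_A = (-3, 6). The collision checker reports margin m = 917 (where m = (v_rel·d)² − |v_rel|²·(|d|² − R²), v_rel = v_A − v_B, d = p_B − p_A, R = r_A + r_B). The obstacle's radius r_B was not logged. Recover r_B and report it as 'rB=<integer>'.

m = 917
d = (7, 26);  v_rel = (3, 10),  |v_rel|² = 109
v_rel×d = (3)·(26) − (10)·(7) = 8
since m = R²·109 − 8²:  R² = (64 + 917) / 109 = 9
R = √9 = 3  ⇒  r_B = 3 − 2 = 1

rB=1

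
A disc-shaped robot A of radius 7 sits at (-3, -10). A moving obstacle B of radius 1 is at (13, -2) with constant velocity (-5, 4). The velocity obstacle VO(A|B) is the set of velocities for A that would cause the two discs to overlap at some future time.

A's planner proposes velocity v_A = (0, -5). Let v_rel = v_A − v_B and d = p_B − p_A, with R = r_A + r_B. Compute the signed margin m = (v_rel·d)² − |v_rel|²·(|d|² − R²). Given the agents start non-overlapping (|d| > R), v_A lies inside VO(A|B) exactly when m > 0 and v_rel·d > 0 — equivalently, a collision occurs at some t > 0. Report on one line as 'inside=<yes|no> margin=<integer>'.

d = (16, 8),  |d|² = 320;  R = 7+1 = 8,  c = 320−8² = 256
v_rel = (5, -9),  |v_rel|² = 106;  v_rel·d = (5)·(16) + (-9)·(8) = 8
106·t² − 16·t + 256 = 0  ⇒  m = 8² − 106·256 = -27072
m = -27072 < 0,  v_rel·d = 8 > 0  ⇒  outside

inside=no margin=-27072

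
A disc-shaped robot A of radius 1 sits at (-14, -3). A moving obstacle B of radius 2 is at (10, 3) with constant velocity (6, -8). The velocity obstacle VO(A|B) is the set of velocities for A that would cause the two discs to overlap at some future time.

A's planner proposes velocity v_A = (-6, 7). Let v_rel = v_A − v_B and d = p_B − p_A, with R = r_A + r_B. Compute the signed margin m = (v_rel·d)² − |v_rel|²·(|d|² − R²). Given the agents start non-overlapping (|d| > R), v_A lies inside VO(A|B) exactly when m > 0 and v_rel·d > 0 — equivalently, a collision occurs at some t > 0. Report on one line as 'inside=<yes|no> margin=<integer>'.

d = (24, 6),  |d|² = 612;  R = 1+2 = 3,  c = 612−3² = 603
v_rel = (-12, 15),  |v_rel|² = 369;  v_rel·d = (-12)·(24) + (15)·(6) = -198
369·t² + 396·t + 603 = 0  ⇒  m = (-198)² − 369·603 = -183303
m = -183303 < 0,  v_rel·d = -198 < 0  ⇒  outside

inside=no margin=-183303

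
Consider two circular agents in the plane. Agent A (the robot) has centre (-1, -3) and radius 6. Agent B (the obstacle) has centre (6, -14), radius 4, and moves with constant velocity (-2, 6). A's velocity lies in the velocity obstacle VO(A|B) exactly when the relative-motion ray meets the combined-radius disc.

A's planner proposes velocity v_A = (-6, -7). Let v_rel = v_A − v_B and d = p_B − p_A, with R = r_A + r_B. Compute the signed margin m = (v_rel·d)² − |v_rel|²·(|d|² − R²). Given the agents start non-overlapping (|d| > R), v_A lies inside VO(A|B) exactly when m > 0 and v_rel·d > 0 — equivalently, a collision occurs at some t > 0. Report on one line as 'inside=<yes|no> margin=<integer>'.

d = (7, -11),  |d|² = 170;  R = 6+4 = 10,  c = 170−10² = 70
v_rel = (-4, -13),  |v_rel|² = 185;  v_rel·d = (-4)·(7) + (-13)·(-11) = 115
185·t² − 230·t + 70 = 0  ⇒  m = 115² − 185·70 = 275
m = 275 > 0,  v_rel·d = 115 > 0  ⇒  inside

inside=yes margin=275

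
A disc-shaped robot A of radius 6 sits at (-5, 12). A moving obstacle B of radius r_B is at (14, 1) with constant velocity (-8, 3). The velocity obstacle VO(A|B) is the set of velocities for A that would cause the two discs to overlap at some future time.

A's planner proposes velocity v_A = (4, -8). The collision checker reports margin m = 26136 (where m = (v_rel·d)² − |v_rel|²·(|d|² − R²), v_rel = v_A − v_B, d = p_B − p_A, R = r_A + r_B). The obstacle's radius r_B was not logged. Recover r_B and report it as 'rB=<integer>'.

m = 26136
d = (19, -11);  v_rel = (12, -11),  |v_rel|² = 265
v_rel×d = (12)·(-11) − (-11)·(19) = 77
since m = R²·265 − 77²:  R² = (5929 + 26136) / 265 = 121
R = √121 = 11  ⇒  r_B = 11 − 6 = 5

rB=5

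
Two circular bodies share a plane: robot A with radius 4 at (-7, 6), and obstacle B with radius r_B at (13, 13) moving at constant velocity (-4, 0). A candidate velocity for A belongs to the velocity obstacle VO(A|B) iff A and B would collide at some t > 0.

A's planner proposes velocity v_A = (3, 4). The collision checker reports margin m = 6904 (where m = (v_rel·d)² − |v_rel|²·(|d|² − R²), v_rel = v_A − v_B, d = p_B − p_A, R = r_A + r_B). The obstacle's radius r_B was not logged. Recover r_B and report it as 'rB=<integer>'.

m = 6904
d = (20, 7);  v_rel = (7, 4),  |v_rel|² = 65
v_rel×d = (7)·(7) − (4)·(20) = -31
since m = R²·65 − (-31)²:  R² = (961 + 6904) / 65 = 121
R = √121 = 11  ⇒  r_B = 11 − 4 = 7

rB=7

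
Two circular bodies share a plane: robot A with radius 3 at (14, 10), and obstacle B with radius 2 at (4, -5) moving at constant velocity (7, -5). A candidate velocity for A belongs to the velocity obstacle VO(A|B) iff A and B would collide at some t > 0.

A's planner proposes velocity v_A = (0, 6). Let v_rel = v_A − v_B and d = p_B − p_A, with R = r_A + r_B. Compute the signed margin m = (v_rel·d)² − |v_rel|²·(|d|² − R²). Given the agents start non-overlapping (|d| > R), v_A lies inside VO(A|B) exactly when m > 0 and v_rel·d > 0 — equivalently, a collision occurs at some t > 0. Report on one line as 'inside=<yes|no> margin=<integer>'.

d = (-10, -15),  |d|² = 325;  R = 3+2 = 5,  c = 325−5² = 300
v_rel = (-7, 11),  |v_rel|² = 170;  v_rel·d = (-7)·(-10) + (11)·(-15) = -95
170·t² + 190·t + 300 = 0  ⇒  m = (-95)² − 170·300 = -41975
m = -41975 < 0,  v_rel·d = -95 < 0  ⇒  outside

inside=no margin=-41975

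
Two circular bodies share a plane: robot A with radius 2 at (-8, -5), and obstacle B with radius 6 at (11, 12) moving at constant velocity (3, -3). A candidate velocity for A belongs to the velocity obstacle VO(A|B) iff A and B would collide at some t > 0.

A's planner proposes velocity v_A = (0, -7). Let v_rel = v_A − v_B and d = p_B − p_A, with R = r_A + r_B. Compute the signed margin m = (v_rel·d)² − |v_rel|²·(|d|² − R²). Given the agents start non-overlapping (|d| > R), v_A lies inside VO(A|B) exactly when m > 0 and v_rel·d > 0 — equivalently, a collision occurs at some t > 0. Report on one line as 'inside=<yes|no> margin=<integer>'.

d = (19, 17),  |d|² = 650;  R = 2+6 = 8,  c = 650−8² = 586
v_rel = (-3, -4),  |v_rel|² = 25;  v_rel·d = (-3)·(19) + (-4)·(17) = -125
25·t² + 250·t + 586 = 0  ⇒  m = (-125)² − 25·586 = 975
m = 975 > 0,  v_rel·d = -125 < 0  ⇒  outside

inside=no margin=975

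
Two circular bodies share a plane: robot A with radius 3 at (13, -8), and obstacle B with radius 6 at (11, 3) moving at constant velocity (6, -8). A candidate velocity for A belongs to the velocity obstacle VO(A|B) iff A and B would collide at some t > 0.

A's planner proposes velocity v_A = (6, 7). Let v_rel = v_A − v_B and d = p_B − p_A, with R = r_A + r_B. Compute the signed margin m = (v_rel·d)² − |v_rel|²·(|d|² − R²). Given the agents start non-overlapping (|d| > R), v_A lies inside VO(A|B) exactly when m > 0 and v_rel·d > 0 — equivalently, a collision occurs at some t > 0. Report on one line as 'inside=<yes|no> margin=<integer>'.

d = (-2, 11),  |d|² = 125;  R = 3+6 = 9,  c = 125−9² = 44
v_rel = (0, 15),  |v_rel|² = 225;  v_rel·d = (0)·(-2) + (15)·(11) = 165
225·t² − 330·t + 44 = 0  ⇒  m = 165² − 225·44 = 17325
m = 17325 > 0,  v_rel·d = 165 > 0  ⇒  inside

inside=yes margin=17325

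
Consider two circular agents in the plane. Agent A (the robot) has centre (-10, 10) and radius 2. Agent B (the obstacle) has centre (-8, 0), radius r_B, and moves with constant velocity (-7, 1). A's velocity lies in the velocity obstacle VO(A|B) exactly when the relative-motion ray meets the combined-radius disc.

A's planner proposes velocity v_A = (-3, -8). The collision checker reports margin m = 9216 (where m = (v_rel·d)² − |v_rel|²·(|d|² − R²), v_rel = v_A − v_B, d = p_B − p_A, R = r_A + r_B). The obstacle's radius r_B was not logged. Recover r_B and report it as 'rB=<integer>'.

m = 9216
d = (2, -10);  v_rel = (4, -9),  |v_rel|² = 97
v_rel×d = (4)·(-10) − (-9)·(2) = -22
since m = R²·97 − (-22)²:  R² = (484 + 9216) / 97 = 100
R = √100 = 10  ⇒  r_B = 10 − 2 = 8

rB=8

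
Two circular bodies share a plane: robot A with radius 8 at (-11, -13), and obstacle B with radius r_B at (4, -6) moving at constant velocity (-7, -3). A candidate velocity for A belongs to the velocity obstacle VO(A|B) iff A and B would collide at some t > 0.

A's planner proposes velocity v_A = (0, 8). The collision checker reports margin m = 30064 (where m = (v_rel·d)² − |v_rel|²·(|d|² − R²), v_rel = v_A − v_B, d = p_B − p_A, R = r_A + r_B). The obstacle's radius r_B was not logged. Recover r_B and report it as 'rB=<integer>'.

m = 30064
d = (15, 7);  v_rel = (7, 11),  |v_rel|² = 170
v_rel×d = (7)·(7) − (11)·(15) = -116
since m = R²·170 − (-116)²:  R² = (13456 + 30064) / 170 = 256
R = √256 = 16  ⇒  r_B = 16 − 8 = 8

rB=8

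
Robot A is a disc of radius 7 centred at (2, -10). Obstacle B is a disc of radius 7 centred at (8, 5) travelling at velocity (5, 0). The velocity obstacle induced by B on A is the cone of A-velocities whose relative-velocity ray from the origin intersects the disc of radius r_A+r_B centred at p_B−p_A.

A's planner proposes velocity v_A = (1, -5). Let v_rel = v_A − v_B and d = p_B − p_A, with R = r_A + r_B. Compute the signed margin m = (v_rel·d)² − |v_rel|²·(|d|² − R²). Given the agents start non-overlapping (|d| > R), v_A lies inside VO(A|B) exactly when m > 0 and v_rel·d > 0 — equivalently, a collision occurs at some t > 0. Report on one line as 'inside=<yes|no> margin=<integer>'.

d = (6, 15),  |d|² = 261;  R = 7+7 = 14,  c = 261−14² = 65
v_rel = (-4, -5),  |v_rel|² = 41;  v_rel·d = (-4)·(6) + (-5)·(15) = -99
41·t² + 198·t + 65 = 0  ⇒  m = (-99)² − 41·65 = 7136
m = 7136 > 0,  v_rel·d = -99 < 0  ⇒  outside

inside=no margin=7136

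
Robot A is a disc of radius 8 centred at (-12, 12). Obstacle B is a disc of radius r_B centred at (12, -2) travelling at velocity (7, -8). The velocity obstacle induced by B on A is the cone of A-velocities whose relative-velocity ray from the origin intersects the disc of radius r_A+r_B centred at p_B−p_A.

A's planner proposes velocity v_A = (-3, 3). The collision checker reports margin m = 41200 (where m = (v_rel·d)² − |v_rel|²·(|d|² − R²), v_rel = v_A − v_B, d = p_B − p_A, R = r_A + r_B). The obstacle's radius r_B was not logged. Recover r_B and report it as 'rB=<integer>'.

m = 41200
d = (24, -14);  v_rel = (-10, 11),  |v_rel|² = 221
v_rel×d = (-10)·(-14) − (11)·(24) = -124
since m = R²·221 − (-124)²:  R² = (15376 + 41200) / 221 = 256
R = √256 = 16  ⇒  r_B = 16 − 8 = 8

rB=8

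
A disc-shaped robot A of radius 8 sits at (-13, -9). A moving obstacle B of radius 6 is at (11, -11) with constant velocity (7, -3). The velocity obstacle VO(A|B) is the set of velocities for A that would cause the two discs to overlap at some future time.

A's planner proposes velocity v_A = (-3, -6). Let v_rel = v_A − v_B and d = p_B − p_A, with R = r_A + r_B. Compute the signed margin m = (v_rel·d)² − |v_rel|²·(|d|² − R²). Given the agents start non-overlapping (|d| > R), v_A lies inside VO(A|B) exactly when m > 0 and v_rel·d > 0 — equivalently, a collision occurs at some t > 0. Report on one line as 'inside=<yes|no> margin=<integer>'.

d = (24, -2),  |d|² = 580;  R = 8+6 = 14,  c = 580−14² = 384
v_rel = (-10, -3),  |v_rel|² = 109;  v_rel·d = (-10)·(24) + (-3)·(-2) = -234
109·t² + 468·t + 384 = 0  ⇒  m = (-234)² − 109·384 = 12900
m = 12900 > 0,  v_rel·d = -234 < 0  ⇒  outside

inside=no margin=12900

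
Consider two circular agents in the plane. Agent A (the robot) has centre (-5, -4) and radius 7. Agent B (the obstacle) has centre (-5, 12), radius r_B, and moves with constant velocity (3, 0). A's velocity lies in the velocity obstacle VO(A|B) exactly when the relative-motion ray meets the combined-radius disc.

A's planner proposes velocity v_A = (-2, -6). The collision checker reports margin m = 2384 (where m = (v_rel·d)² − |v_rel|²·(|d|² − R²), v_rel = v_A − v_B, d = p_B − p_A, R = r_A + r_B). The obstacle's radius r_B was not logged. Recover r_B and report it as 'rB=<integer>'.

m = 2384
d = (0, 16);  v_rel = (-5, -6),  |v_rel|² = 61
v_rel×d = (-5)·(16) − (-6)·(0) = -80
since m = R²·61 − (-80)²:  R² = (6400 + 2384) / 61 = 144
R = √144 = 12  ⇒  r_B = 12 − 7 = 5

rB=5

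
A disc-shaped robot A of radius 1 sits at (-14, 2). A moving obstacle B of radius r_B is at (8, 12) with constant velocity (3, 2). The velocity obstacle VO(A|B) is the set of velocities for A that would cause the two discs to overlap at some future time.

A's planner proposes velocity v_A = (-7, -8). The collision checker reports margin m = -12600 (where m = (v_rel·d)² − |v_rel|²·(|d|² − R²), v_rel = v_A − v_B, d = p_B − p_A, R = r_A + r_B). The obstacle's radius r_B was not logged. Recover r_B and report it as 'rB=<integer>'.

m = -12600
d = (22, 10);  v_rel = (-10, -10),  |v_rel|² = 200
v_rel×d = (-10)·(10) − (-10)·(22) = 120
since m = R²·200 − 120²:  R² = (14400 + -12600) / 200 = 9
R = √9 = 3  ⇒  r_B = 3 − 1 = 2

rB=2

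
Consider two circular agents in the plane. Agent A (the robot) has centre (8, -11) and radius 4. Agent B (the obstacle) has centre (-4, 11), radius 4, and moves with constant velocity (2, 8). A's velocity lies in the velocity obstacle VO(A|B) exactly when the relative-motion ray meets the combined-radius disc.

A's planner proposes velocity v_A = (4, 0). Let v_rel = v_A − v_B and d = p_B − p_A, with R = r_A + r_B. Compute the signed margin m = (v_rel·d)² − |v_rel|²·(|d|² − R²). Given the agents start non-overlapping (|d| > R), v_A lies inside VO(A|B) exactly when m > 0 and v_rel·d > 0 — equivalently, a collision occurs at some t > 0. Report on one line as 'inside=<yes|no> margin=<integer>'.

d = (-12, 22),  |d|² = 628;  R = 4+4 = 8,  c = 628−8² = 564
v_rel = (2, -8),  |v_rel|² = 68;  v_rel·d = (2)·(-12) + (-8)·(22) = -200
68·t² + 400·t + 564 = 0  ⇒  m = (-200)² − 68·564 = 1648
m = 1648 > 0,  v_rel·d = -200 < 0  ⇒  outside

inside=no margin=1648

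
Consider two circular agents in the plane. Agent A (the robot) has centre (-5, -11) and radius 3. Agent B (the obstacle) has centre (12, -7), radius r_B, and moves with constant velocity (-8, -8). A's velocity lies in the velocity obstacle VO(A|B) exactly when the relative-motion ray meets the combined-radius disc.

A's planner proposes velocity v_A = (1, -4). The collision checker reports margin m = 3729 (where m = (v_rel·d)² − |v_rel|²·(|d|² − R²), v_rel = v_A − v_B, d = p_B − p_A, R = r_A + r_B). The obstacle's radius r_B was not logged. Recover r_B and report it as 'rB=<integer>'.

m = 3729
d = (17, 4);  v_rel = (9, 4),  |v_rel|² = 97
v_rel×d = (9)·(4) − (4)·(17) = -32
since m = R²·97 − (-32)²:  R² = (1024 + 3729) / 97 = 49
R = √49 = 7  ⇒  r_B = 7 − 3 = 4

rB=4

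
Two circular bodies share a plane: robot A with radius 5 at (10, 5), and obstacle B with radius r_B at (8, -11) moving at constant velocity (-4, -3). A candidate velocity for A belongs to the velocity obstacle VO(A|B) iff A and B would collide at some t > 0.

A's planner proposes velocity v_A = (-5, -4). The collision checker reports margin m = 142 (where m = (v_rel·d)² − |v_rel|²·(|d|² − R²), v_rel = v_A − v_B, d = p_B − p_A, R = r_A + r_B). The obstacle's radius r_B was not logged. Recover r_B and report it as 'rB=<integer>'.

m = 142
d = (-2, -16);  v_rel = (-1, -1),  |v_rel|² = 2
v_rel×d = (-1)·(-16) − (-1)·(-2) = 14
since m = R²·2 − 14²:  R² = (196 + 142) / 2 = 169
R = √169 = 13  ⇒  r_B = 13 − 5 = 8

rB=8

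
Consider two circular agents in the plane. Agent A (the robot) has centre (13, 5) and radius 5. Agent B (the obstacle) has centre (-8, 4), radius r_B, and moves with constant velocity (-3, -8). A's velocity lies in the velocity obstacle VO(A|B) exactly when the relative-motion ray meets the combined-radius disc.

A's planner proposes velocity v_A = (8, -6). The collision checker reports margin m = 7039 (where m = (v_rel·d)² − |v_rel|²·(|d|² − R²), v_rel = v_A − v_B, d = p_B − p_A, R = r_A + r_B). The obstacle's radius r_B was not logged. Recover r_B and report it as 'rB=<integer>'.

m = 7039
d = (-21, -1);  v_rel = (11, 2),  |v_rel|² = 125
v_rel×d = (11)·(-1) − (2)·(-21) = 31
since m = R²·125 − 31²:  R² = (961 + 7039) / 125 = 64
R = √64 = 8  ⇒  r_B = 8 − 5 = 3

rB=3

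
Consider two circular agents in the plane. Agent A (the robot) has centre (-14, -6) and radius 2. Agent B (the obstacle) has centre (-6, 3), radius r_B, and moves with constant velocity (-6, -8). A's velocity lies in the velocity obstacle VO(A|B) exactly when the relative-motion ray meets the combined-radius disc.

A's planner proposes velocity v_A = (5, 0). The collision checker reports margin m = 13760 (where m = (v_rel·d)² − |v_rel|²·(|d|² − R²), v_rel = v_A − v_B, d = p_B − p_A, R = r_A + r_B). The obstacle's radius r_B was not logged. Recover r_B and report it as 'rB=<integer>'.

m = 13760
d = (8, 9);  v_rel = (11, 8),  |v_rel|² = 185
v_rel×d = (11)·(9) − (8)·(8) = 35
since m = R²·185 − 35²:  R² = (1225 + 13760) / 185 = 81
R = √81 = 9  ⇒  r_B = 9 − 2 = 7

rB=7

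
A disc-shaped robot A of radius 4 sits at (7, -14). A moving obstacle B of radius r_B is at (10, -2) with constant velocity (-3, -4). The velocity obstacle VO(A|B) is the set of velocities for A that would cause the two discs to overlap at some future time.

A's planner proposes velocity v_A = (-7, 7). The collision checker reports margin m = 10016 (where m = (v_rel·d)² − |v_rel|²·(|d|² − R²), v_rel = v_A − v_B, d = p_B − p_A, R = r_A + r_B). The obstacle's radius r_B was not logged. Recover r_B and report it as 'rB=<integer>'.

m = 10016
d = (3, 12);  v_rel = (-4, 11),  |v_rel|² = 137
v_rel×d = (-4)·(12) − (11)·(3) = -81
since m = R²·137 − (-81)²:  R² = (6561 + 10016) / 137 = 121
R = √121 = 11  ⇒  r_B = 11 − 4 = 7

rB=7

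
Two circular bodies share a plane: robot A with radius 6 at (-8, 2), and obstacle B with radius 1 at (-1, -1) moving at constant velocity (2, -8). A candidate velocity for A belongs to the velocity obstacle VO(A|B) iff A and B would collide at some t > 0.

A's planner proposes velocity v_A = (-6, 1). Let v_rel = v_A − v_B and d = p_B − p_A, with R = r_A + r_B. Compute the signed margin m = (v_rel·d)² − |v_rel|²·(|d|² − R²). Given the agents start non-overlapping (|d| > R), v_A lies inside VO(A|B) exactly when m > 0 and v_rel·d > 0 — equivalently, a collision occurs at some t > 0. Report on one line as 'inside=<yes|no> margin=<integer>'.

d = (7, -3),  |d|² = 58;  R = 6+1 = 7,  c = 58−7² = 9
v_rel = (-8, 9),  |v_rel|² = 145;  v_rel·d = (-8)·(7) + (9)·(-3) = -83
145·t² + 166·t + 9 = 0  ⇒  m = (-83)² − 145·9 = 5584
m = 5584 > 0,  v_rel·d = -83 < 0  ⇒  outside

inside=no margin=5584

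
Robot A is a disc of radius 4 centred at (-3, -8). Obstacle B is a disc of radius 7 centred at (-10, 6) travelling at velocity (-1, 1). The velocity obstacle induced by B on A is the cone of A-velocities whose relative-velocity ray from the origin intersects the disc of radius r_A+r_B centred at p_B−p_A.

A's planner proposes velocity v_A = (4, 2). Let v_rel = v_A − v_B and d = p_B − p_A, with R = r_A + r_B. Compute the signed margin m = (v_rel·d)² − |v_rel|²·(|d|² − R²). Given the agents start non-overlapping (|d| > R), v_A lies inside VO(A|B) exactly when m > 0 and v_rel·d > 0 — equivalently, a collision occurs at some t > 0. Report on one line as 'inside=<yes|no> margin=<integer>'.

d = (-7, 14),  |d|² = 245;  R = 4+7 = 11,  c = 245−11² = 124
v_rel = (5, 1),  |v_rel|² = 26;  v_rel·d = (5)·(-7) + (1)·(14) = -21
26·t² + 42·t + 124 = 0  ⇒  m = (-21)² − 26·124 = -2783
m = -2783 < 0,  v_rel·d = -21 < 0  ⇒  outside

inside=no margin=-2783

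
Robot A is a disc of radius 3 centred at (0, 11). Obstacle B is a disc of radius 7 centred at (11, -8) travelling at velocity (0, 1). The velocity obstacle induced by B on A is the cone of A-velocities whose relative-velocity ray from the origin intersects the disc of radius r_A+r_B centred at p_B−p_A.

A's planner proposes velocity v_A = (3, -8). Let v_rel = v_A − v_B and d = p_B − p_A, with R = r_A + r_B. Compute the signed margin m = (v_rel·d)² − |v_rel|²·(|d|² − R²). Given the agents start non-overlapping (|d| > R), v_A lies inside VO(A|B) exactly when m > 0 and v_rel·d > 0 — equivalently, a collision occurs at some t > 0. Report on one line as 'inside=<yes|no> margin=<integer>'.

d = (11, -19),  |d|² = 482;  R = 3+7 = 10,  c = 482−10² = 382
v_rel = (3, -9),  |v_rel|² = 90;  v_rel·d = (3)·(11) + (-9)·(-19) = 204
90·t² − 408·t + 382 = 0  ⇒  m = 204² − 90·382 = 7236
m = 7236 > 0,  v_rel·d = 204 > 0  ⇒  inside

inside=yes margin=7236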